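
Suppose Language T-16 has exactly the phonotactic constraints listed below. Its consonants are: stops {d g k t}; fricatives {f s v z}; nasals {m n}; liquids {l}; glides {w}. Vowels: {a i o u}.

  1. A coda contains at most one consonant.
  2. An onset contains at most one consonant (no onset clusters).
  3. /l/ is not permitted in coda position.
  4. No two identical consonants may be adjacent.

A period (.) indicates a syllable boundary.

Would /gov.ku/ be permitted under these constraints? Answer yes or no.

/gov.ku/ — σ1 onset /g/, coda /v/ ok; σ2 onset /k/, coda /∅/ ok → permitted

yes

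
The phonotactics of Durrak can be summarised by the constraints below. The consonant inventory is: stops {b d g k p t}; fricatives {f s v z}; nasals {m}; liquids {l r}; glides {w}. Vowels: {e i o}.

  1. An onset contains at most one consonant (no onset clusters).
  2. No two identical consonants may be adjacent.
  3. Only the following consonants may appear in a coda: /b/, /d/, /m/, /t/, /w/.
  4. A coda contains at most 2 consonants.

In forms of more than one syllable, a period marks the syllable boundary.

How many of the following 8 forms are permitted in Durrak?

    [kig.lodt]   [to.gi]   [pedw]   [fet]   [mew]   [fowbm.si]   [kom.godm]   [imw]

6

[kig.lodt] — violates constraint 3: syllable 1 coda contains /g/, which is not a licensed coda consonant → not permitted
[to.gi] — σ1 onset /t/, coda /∅/ ok; σ2 onset /g/, coda /∅/ ok → permitted
[pedw] — σ1 onset /p/, coda /dw/ (2C) ok → permitted
[fet] — σ1 onset /f/, coda /t/ ok → permitted
[mew] — σ1 onset /m/, coda /w/ ok → permitted
[fowbm.si] — violates constraint 4: syllable 1 coda /wbm/ has 3 consonants (> 2) → not permitted
[kom.godm] — σ1 onset /k/, coda /m/ ok; σ2 onset /g/, coda /dm/ (2C) ok → permitted
[imw] — σ1 onset /∅/, coda /mw/ (2C) ok → permitted
Permitted: [to.gi], [pedw], [fet], [mew], [kom.godm], [imw] → 6.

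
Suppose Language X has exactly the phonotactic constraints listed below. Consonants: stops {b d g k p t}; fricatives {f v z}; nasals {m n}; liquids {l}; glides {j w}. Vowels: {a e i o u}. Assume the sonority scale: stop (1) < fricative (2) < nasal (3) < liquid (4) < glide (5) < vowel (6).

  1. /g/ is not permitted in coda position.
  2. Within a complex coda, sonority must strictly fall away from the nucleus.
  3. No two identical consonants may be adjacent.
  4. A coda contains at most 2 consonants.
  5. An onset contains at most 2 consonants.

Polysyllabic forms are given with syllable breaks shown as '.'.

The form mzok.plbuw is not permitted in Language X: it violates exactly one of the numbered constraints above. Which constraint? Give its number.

mzok.plbuw: syllable 2 onset /plb/ has 3 consonants (> 2).
This is a violation of constraint 5: "An onset contains at most 2 consonants."
The remaining constraints (1, 2, 3, 4) are satisfied.

5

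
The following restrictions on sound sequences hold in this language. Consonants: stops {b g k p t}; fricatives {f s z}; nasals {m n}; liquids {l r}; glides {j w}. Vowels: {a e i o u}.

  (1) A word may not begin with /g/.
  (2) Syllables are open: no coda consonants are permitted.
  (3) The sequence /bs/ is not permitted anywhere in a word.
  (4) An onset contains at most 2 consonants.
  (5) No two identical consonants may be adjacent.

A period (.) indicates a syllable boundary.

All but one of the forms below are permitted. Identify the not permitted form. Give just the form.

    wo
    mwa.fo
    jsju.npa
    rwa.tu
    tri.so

wo — σ1 onset /w/, coda /∅/ ok → permitted
mwa.fo — σ1 onset /mw/ (2C), coda /∅/ ok; σ2 onset /f/, coda /∅/ ok → permitted
jsju.npa — violates constraint 4: syllable 1 onset /jsj/ has 3 consonants (> 2) → not permitted
rwa.tu — σ1 onset /rw/ (2C), coda /∅/ ok; σ2 onset /t/, coda /∅/ ok → permitted
tri.so — σ1 onset /tr/ (2C), coda /∅/ ok; σ2 onset /s/, coda /∅/ ok → permitted

jsju.npa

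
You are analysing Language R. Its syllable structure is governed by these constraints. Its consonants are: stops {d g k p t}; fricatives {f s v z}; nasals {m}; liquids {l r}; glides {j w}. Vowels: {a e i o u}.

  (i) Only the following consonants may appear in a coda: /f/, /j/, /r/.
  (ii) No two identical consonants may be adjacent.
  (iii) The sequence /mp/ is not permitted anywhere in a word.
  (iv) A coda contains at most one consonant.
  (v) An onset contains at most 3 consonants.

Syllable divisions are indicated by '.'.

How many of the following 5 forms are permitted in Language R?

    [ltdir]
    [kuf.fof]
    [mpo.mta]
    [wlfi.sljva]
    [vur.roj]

1

[ltdir] — σ1 onset /ltd/ (3C), coda /r/ ok → permitted
[kuf.fof] — violates constraint (ii): adjacent identical consonants /ff/ → not permitted
[mpo.mta] — violates constraint (iii): contains banned sequence /mp/ → not permitted
[wlfi.sljva] — violates constraint (v): syllable 2 onset /sljv/ has 4 consonants (> 3) → not permitted
[vur.roj] — violates constraint (ii): adjacent identical consonants /rr/ → not permitted
Permitted: [ltdir] → 1.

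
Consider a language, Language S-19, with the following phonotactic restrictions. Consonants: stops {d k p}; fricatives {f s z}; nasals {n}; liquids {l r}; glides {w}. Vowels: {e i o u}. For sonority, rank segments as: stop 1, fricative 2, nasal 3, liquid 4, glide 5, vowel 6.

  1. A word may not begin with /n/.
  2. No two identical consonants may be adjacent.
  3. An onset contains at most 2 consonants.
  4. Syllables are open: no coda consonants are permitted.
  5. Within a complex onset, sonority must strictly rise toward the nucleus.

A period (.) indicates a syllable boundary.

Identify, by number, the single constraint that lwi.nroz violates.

lwi.nroz: syllable 2 coda /z/ has 1 consonant (> 0).
This is a violation of constraint 4: "Syllables are open: no coda consonants are permitted."
The remaining constraints (1, 2, 3, 5) are satisfied.

4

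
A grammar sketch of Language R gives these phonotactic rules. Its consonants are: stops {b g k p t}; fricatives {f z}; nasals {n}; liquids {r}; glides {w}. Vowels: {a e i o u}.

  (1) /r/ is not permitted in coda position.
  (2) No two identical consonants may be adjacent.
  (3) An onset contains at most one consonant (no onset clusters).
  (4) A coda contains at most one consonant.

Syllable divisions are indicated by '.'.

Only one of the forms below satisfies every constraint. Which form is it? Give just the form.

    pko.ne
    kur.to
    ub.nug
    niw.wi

pko.ne — violates constraint 3: syllable 1 onset /pk/ has 2 consonants (> 1) → phonotactically illegal
kur.to — violates constraint 1: syllable 1 coda contains /r/ → phonotactically illegal
ub.nug — σ1 onset /∅/, coda /b/ ok; σ2 onset /n/, coda /g/ ok → phonotactically legal
niw.wi — violates constraint 2: adjacent identical consonants /ww/ → phonotactically illegal

ub.nug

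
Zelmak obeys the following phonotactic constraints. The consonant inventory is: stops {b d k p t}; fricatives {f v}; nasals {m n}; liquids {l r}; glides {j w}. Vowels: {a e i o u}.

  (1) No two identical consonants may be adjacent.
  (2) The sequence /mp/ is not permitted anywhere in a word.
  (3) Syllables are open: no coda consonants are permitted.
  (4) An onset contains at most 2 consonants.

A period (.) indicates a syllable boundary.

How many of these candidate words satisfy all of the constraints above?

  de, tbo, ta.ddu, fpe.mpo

de — σ1 onset /d/, coda /∅/ ok → phonotactically legal
tbo — σ1 onset /tb/ (2C), coda /∅/ ok → phonotactically legal
ta.ddu — violates constraint 1: adjacent identical consonants /dd/ → phonotactically illegal
fpe.mpo — violates constraint 2: contains banned sequence /mp/ → phonotactically illegal
Phonotactically legal: de, tbo → 2.

2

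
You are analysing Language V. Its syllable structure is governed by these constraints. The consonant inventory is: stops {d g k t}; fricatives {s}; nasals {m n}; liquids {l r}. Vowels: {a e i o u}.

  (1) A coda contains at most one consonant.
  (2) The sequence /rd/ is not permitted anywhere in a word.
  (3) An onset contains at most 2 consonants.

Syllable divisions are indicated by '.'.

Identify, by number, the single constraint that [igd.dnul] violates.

[igd.dnul]: syllable 1 coda /gd/ has 2 consonants (> 1).
This is a violation of constraint 1: "A coda contains at most one consonant."
The remaining constraints (2, 3) are satisfied.

1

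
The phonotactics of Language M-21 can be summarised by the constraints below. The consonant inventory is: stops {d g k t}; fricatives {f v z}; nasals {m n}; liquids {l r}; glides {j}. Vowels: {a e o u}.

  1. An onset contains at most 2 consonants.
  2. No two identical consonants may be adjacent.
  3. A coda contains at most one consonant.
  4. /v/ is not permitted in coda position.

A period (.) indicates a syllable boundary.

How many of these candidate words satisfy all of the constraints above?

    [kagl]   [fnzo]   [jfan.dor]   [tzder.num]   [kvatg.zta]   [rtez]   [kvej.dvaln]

2

[kagl] — violates constraint 3: syllable 1 coda /gl/ has 2 consonants (> 1) → not permitted
[fnzo] — violates constraint 1: syllable 1 onset /fnz/ has 3 consonants (> 2) → not permitted
[jfan.dor] — σ1 onset /jf/ (2C), coda /n/ ok; σ2 onset /d/, coda /r/ ok → permitted
[tzder.num] — violates constraint 1: syllable 1 onset /tzd/ has 3 consonants (> 2) → not permitted
[kvatg.zta] — violates constraint 3: syllable 1 coda /tg/ has 2 consonants (> 1) → not permitted
[rtez] — σ1 onset /rt/ (2C), coda /z/ ok → permitted
[kvej.dvaln] — violates constraint 3: syllable 2 coda /ln/ has 2 consonants (> 1) → not permitted
Permitted: [jfan.dor], [rtez] → 2.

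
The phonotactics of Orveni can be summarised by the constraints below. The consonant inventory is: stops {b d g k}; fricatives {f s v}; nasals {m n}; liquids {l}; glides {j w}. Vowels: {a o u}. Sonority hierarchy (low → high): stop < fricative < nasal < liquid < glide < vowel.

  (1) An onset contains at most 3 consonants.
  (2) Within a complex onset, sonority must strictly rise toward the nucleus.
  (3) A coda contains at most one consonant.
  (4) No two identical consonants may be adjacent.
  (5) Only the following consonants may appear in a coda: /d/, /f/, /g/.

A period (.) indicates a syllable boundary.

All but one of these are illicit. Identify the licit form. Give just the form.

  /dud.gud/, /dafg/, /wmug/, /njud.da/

/dud.gud/ — σ1 onset /d/, coda /d/ ok; σ2 onset /g/, coda /d/ ok → licit
/dafg/ — violates constraint 3: syllable 1 coda /fg/ has 2 consonants (> 1) → illicit
/wmug/ — violates constraint 2: syllable 1 onset /wm/: /w/ (glide, 5) → /m/ (nasal, 3) does not rise → illicit
/njud.da/ — violates constraint 4: adjacent identical consonants /dd/ → illicit

/dud.gud/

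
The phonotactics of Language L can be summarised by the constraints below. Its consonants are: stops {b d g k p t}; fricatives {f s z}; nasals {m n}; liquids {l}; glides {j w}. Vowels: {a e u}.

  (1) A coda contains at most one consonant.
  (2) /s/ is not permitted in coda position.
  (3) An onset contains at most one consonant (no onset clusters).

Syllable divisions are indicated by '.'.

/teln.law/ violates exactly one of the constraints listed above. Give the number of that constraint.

1

/teln.law/: syllable 1 coda /ln/ has 2 consonants (> 1).
This is a violation of constraint 1: "A coda contains at most one consonant."
The remaining constraints (2, 3) are satisfied.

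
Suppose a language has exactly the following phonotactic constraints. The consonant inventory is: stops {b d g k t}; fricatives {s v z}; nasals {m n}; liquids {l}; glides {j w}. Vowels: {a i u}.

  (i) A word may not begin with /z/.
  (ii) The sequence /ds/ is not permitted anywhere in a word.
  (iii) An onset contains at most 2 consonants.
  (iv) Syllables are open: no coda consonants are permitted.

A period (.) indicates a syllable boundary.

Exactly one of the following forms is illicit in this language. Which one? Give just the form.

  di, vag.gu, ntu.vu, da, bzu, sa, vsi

di — σ1 onset /d/, coda /∅/ ok → licit
vag.gu — violates constraint (iv): syllable 1 coda /g/ has 1 consonant (> 0) → illicit
ntu.vu — σ1 onset /nt/ (2C), coda /∅/ ok; σ2 onset /v/, coda /∅/ ok → licit
da — σ1 onset /d/, coda /∅/ ok → licit
bzu — σ1 onset /bz/ (2C), coda /∅/ ok → licit
sa — σ1 onset /s/, coda /∅/ ok → licit
vsi — σ1 onset /vs/ (2C), coda /∅/ ok → licit

vag.gu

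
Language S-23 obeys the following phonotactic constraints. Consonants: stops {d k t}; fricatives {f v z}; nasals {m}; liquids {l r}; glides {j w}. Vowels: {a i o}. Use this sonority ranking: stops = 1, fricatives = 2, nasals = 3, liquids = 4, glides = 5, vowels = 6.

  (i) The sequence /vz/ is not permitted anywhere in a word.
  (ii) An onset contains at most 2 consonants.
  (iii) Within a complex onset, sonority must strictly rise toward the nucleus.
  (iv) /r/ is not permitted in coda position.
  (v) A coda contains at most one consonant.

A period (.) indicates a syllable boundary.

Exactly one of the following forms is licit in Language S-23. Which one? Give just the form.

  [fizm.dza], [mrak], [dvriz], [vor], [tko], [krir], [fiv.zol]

[mrak]

[fizm.dza] — violates constraint (v): syllable 1 coda /zm/ has 2 consonants (> 1) → illicit
[mrak] — σ1 onset /mr/ (3→4 rises), coda /k/ ok → licit
[dvriz] — violates constraint (ii): syllable 1 onset /dvr/ has 3 consonants (> 2) → illicit
[vor] — violates constraint (iv): syllable 1 coda contains /r/ → illicit
[tko] — violates constraint (iii): syllable 1 onset /tk/: /t/ (stop, 1) → /k/ (stop, 1) does not rise → illicit
[krir] — violates constraint (iv): syllable 1 coda contains /r/ → illicit
[fiv.zol] — violates constraint (i): contains banned sequence /vz/ → illicit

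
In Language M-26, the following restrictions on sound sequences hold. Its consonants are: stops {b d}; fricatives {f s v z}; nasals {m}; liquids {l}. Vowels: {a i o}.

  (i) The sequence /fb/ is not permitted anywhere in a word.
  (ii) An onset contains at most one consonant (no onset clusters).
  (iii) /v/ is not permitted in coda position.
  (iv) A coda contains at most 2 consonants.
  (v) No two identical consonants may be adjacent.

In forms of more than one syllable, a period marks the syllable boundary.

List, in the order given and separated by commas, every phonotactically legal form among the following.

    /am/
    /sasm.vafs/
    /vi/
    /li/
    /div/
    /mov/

/am/ — σ1 onset /∅/, coda /m/ ok → phonotactically legal
/sasm.vafs/ — σ1 onset /s/, coda /sm/ (2C) ok; σ2 onset /v/, coda /fs/ (2C) ok → phonotactically legal
/vi/ — σ1 onset /v/, coda /∅/ ok → phonotactically legal
/li/ — σ1 onset /l/, coda /∅/ ok → phonotactically legal
/div/ — violates constraint (iii): syllable 1 coda contains /v/ → phonotactically illegal
/mov/ — violates constraint (iii): syllable 1 coda contains /v/ → phonotactically illegal

/am/, /sasm.vafs/, /vi/, /li/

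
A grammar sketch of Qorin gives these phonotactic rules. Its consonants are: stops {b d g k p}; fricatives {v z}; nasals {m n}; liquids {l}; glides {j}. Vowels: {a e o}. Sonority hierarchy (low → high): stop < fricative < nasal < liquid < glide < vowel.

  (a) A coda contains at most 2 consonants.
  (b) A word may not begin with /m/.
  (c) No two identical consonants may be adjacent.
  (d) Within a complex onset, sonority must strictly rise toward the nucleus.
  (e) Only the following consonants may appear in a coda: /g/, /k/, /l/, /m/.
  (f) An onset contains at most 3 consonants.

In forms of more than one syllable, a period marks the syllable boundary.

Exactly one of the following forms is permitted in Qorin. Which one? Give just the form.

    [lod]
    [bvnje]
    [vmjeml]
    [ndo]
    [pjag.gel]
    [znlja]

[vmjeml]

[lod] — violates constraint (e): syllable 1 coda contains /d/, which is not a licensed coda consonant → not permitted
[bvnje] — violates constraint (f): syllable 1 onset /bvnj/ has 4 consonants (> 3) → not permitted
[vmjeml] — σ1 onset /vmj/ (2→3→5 rises), coda /ml/ (2C) ok → permitted
[ndo] — violates constraint (d): syllable 1 onset /nd/: /n/ (nasal, 3) → /d/ (stop, 1) does not rise → not permitted
[pjag.gel] — violates constraint (c): adjacent identical consonants /gg/ → not permitted
[znlja] — violates constraint (f): syllable 1 onset /znlj/ has 4 consonants (> 3) → not permitted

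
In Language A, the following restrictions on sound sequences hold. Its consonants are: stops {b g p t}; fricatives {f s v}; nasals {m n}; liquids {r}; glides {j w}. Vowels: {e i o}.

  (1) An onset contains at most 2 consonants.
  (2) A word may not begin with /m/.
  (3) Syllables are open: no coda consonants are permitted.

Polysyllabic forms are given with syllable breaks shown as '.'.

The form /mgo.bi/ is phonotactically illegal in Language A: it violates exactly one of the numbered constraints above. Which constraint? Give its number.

2

/mgo.bi/: word begins with /m/.
This is a violation of constraint 2: "A word may not begin with /m/."
The remaining constraints (1, 3) are satisfied.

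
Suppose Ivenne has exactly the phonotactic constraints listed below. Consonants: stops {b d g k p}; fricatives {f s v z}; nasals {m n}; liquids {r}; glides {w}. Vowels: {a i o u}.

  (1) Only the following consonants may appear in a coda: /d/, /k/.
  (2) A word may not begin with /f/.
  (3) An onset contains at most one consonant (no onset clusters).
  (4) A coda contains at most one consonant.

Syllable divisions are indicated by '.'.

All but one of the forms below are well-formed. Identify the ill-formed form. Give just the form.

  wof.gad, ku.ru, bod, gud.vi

wof.gad

wof.gad — violates constraint 1: syllable 1 coda contains /f/, which is not a licensed coda consonant → ill-formed
ku.ru — σ1 onset /k/, coda /∅/ ok; σ2 onset /r/, coda /∅/ ok → well-formed
bod — σ1 onset /b/, coda /d/ ok → well-formed
gud.vi — σ1 onset /g/, coda /d/ ok; σ2 onset /v/, coda /∅/ ok → well-formed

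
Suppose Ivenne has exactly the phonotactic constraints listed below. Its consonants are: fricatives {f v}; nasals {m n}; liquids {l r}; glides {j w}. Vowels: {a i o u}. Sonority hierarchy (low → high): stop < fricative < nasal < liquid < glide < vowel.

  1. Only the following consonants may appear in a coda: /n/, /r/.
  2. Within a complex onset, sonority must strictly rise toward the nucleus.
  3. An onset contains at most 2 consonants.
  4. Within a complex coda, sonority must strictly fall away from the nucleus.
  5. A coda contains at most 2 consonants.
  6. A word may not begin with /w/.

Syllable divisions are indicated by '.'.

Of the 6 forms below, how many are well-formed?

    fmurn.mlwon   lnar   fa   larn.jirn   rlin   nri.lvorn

2

fmurn.mlwon — violates constraint 3: syllable 2 onset /mlw/ has 3 consonants (> 2) → ill-formed
lnar — violates constraint 2: syllable 1 onset /ln/: /l/ (liquid, 4) → /n/ (nasal, 3) does not rise → ill-formed
fa — σ1 onset /f/, coda /∅/ ok → well-formed
larn.jirn — σ1 onset /l/, coda /rn/ (4→3 falls) ok; σ2 onset /j/, coda /rn/ (4→3 falls) ok → well-formed
rlin — violates constraint 2: syllable 1 onset /rl/: /r/ (liquid, 4) → /l/ (liquid, 4) does not rise → ill-formed
nri.lvorn — violates constraint 2: syllable 2 onset /lv/: /l/ (liquid, 4) → /v/ (fricative, 2) does not rise → ill-formed
Well-formed: fa, larn.jirn → 2.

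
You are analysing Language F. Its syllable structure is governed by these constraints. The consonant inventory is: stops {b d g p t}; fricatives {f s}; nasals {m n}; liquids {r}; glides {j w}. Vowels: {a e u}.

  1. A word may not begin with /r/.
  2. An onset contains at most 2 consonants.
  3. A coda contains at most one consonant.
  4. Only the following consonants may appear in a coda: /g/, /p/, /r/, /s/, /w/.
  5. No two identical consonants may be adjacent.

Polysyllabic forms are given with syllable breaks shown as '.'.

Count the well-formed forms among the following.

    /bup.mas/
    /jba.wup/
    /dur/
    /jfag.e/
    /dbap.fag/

5

/bup.mas/ — σ1 onset /b/, coda /p/ ok; σ2 onset /m/, coda /s/ ok → well-formed
/jba.wup/ — σ1 onset /jb/ (2C), coda /∅/ ok; σ2 onset /w/, coda /p/ ok → well-formed
/dur/ — σ1 onset /d/, coda /r/ ok → well-formed
/jfag.e/ — σ1 onset /jf/ (2C), coda /g/ ok; σ2 onset /∅/, coda /∅/ ok → well-formed
/dbap.fag/ — σ1 onset /db/ (2C), coda /p/ ok; σ2 onset /f/, coda /g/ ok → well-formed
Well-formed: /bup.mas/, /jba.wup/, /dur/, /jfag.e/, /dbap.fag/ → 5.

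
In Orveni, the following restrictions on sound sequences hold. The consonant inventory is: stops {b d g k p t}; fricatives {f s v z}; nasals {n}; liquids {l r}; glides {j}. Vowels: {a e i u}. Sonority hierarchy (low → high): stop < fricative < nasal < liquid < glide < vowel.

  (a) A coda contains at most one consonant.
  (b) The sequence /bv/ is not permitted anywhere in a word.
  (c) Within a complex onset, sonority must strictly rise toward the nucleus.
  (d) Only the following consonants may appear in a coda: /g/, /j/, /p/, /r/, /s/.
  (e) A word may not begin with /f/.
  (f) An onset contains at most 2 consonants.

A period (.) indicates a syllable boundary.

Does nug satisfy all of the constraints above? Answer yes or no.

nug — σ1 onset /n/, coda /g/ ok → licit

yes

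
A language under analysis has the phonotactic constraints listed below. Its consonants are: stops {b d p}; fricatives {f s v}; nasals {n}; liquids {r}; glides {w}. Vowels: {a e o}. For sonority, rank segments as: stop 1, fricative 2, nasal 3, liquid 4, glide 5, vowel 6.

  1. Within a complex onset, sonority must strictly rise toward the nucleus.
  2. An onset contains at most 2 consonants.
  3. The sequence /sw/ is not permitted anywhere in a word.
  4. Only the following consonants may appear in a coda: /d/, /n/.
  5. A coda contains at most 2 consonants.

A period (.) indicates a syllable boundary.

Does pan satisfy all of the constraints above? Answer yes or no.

pan — σ1 onset /p/, coda /n/ ok → well-formed

yes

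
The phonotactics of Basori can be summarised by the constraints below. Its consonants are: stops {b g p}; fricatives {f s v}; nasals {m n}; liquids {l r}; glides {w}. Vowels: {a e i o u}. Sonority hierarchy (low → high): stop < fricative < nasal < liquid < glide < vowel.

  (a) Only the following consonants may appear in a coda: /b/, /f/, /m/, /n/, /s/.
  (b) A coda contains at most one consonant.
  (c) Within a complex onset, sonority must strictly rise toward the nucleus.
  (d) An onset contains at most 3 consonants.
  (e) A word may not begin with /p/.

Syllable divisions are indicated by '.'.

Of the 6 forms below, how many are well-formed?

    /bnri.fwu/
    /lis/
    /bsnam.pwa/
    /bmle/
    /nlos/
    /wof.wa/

/bnri.fwu/ — σ1 onset /bnr/ (1→3→4 rises), coda /∅/ ok; σ2 onset /fw/ (2→5 rises), coda /∅/ ok → well-formed
/lis/ — σ1 onset /l/, coda /s/ ok → well-formed
/bsnam.pwa/ — σ1 onset /bsn/ (1→2→3 rises), coda /m/ ok; σ2 onset /pw/ (1→5 rises), coda /∅/ ok → well-formed
/bmle/ — σ1 onset /bml/ (1→3→4 rises), coda /∅/ ok → well-formed
/nlos/ — σ1 onset /nl/ (3→4 rises), coda /s/ ok → well-formed
/wof.wa/ — σ1 onset /w/, coda /f/ ok; σ2 onset /w/, coda /∅/ ok → well-formed
Well-formed: /bnri.fwu/, /lis/, /bsnam.pwa/, /bmle/, /nlos/, /wof.wa/ → 6.

6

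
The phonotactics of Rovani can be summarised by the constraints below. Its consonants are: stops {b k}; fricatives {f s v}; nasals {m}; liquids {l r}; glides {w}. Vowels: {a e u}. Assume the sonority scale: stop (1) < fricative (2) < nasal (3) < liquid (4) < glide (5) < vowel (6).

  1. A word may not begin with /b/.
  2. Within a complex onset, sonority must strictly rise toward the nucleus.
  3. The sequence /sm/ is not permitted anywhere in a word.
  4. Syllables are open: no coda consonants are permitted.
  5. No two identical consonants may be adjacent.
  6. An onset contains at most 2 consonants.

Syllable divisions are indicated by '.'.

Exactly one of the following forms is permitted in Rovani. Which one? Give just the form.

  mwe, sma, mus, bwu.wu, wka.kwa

mwe — σ1 onset /mw/ (3→5 rises), coda /∅/ ok → permitted
sma — violates constraint 3: contains banned sequence /sm/ → not permitted
mus — violates constraint 4: syllable 1 coda /s/ has 1 consonant (> 0) → not permitted
bwu.wu — violates constraint 1: word begins with /b/ → not permitted
wka.kwa — violates constraint 2: syllable 1 onset /wk/: /w/ (glide, 5) → /k/ (stop, 1) does not rise → not permitted

mwe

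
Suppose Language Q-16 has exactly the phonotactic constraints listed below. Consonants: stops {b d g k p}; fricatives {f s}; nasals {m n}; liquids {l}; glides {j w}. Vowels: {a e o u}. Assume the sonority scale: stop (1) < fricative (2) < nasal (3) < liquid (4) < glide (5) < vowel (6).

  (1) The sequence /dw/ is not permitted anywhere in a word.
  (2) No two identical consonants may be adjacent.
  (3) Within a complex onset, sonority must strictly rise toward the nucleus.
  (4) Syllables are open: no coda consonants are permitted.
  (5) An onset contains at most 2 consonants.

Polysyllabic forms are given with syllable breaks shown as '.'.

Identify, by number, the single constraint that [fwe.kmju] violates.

5

[fwe.kmju]: syllable 2 onset /kmj/ has 3 consonants (> 2).
This is a violation of constraint 5: "An onset contains at most 2 consonants."
The remaining constraints (1, 2, 3, 4) are satisfied.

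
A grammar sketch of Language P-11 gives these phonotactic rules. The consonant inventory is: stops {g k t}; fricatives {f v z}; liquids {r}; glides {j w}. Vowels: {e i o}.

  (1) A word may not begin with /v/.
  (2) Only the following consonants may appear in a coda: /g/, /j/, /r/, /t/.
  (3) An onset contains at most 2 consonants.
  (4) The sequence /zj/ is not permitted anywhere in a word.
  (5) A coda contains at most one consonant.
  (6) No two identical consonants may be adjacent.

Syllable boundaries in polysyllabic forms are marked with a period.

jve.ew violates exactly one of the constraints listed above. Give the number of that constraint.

2

jve.ew: syllable 2 coda contains /w/, which is not a licensed coda consonant.
This is a violation of constraint 2: "Only the following consonants may appear in a coda: /g/, /j/, /r/, /t/."
The remaining constraints (1, 3, 4, 5, 6) are satisfied.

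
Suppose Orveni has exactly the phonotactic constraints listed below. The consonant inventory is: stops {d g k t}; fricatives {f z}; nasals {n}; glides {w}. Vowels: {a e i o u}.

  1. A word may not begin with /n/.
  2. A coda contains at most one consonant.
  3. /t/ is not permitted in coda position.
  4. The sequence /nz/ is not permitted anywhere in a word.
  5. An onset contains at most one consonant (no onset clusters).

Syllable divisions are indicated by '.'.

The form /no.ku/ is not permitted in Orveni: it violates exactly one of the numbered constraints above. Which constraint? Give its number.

/no.ku/: word begins with /n/.
This is a violation of constraint 1: "A word may not begin with /n/."
The remaining constraints (2, 3, 4, 5) are satisfied.

1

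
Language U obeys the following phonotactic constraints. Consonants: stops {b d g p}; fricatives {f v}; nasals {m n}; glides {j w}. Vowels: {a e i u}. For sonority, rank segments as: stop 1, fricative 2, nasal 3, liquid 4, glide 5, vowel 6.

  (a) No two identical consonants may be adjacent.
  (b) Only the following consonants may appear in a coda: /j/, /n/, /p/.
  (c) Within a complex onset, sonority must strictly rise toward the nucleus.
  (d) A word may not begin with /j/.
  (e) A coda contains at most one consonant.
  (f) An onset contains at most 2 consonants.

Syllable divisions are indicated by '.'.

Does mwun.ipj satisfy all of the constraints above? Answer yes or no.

mwun.ipj — violates constraint (e): syllable 2 coda /pj/ has 2 consonants (> 1) → not permitted

no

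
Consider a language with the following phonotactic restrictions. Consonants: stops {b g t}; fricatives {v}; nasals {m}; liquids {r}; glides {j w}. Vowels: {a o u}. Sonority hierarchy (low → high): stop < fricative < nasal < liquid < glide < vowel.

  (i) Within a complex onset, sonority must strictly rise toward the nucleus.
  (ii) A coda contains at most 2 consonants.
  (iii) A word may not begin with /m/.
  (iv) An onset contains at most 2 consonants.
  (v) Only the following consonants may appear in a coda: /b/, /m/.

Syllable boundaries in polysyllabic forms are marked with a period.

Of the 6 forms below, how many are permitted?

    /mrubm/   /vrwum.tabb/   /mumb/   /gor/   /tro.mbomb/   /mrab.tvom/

0

/mrubm/ — violates constraint (iii): word begins with /m/ → not permitted
/vrwum.tabb/ — violates constraint (iv): syllable 1 onset /vrw/ has 3 consonants (> 2) → not permitted
/mumb/ — violates constraint (iii): word begins with /m/ → not permitted
/gor/ — violates constraint (v): syllable 1 coda contains /r/, which is not a licensed coda consonant → not permitted
/tro.mbomb/ — violates constraint (i): syllable 2 onset /mb/: /m/ (nasal, 3) → /b/ (stop, 1) does not rise → not permitted
/mrab.tvom/ — violates constraint (iii): word begins with /m/ → not permitted
No form is permitted → 0.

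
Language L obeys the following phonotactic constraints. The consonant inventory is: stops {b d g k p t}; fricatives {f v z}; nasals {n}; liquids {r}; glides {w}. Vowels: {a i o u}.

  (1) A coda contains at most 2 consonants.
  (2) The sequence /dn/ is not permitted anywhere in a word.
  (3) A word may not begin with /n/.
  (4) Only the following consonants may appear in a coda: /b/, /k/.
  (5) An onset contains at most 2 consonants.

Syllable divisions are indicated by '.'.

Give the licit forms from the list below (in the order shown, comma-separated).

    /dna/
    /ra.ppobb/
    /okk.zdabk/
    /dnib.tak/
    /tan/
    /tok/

/dna/ — violates constraint 2: contains banned sequence /dn/ → illicit
/ra.ppobb/ — σ1 onset /r/, coda /∅/ ok; σ2 onset /pp/ (2C), coda /bb/ (2C) ok → licit
/okk.zdabk/ — σ1 onset /∅/, coda /kk/ (2C) ok; σ2 onset /zd/ (2C), coda /bk/ (2C) ok → licit
/dnib.tak/ — violates constraint 2: contains banned sequence /dn/ → illicit
/tan/ — violates constraint 4: syllable 1 coda contains /n/, which is not a licensed coda consonant → illicit
/tok/ — σ1 onset /t/, coda /k/ ok → licit

/ra.ppobb/, /okk.zdabk/, /tok/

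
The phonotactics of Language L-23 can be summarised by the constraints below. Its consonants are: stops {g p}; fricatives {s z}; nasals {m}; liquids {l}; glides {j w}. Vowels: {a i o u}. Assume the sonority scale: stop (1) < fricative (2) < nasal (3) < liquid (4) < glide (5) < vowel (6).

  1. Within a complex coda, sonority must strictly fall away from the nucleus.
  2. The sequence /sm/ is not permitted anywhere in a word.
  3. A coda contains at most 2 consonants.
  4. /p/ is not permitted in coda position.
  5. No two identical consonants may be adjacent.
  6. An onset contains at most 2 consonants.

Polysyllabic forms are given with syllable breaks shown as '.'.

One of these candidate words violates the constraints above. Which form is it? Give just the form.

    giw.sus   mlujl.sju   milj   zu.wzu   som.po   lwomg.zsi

giw.sus — σ1 onset /g/, coda /w/ ok; σ2 onset /s/, coda /s/ ok → licit
mlujl.sju — σ1 onset /ml/ (2C), coda /jl/ (5→4 falls) ok; σ2 onset /sj/ (2C), coda /∅/ ok → licit
milj — violates constraint 1: syllable 1 coda /lj/: /l/ (liquid, 4) → /j/ (glide, 5) does not fall → illicit
zu.wzu — σ1 onset /z/, coda /∅/ ok; σ2 onset /wz/ (2C), coda /∅/ ok → licit
som.po — σ1 onset /s/, coda /m/ ok; σ2 onset /p/, coda /∅/ ok → licit
lwomg.zsi — σ1 onset /lw/ (2C), coda /mg/ (3→1 falls) ok; σ2 onset /zs/ (2C), coda /∅/ ok → licit

milj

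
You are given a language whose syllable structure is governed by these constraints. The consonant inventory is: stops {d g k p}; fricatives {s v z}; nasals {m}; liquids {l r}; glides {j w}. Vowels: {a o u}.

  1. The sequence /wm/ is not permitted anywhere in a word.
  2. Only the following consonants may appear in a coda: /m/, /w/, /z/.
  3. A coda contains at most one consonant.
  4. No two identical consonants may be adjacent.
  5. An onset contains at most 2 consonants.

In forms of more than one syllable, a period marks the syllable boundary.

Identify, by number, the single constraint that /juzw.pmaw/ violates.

3

/juzw.pmaw/: syllable 1 coda /zw/ has 2 consonants (> 1).
This is a violation of constraint 3: "A coda contains at most one consonant."
The remaining constraints (1, 2, 4, 5) are satisfied.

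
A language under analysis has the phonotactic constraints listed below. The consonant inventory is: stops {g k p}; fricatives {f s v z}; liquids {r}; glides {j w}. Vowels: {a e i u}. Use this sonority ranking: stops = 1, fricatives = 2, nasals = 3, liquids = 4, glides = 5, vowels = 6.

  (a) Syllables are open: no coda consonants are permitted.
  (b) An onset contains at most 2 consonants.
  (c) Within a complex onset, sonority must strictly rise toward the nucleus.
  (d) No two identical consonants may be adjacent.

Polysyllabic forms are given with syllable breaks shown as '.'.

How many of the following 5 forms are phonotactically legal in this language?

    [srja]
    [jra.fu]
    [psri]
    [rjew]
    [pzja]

0

[srja] — violates constraint (b): syllable 1 onset /srj/ has 3 consonants (> 2) → phonotactically illegal
[jra.fu] — violates constraint (c): syllable 1 onset /jr/: /j/ (glide, 5) → /r/ (liquid, 4) does not rise → phonotactically illegal
[psri] — violates constraint (b): syllable 1 onset /psr/ has 3 consonants (> 2) → phonotactically illegal
[rjew] — violates constraint (a): syllable 1 coda /w/ has 1 consonant (> 0) → phonotactically illegal
[pzja] — violates constraint (b): syllable 1 onset /pzj/ has 3 consonants (> 2) → phonotactically illegal
No form is phonotactically legal → 0.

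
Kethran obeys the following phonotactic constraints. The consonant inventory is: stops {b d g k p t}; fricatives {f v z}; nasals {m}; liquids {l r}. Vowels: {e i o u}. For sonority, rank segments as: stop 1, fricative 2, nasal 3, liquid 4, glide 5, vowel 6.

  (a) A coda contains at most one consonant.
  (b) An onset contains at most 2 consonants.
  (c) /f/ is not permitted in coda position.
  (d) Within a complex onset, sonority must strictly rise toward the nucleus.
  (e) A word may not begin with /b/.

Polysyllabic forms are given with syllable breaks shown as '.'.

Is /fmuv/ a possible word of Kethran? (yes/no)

/fmuv/ — σ1 onset /fm/ (2→3 rises), coda /v/ ok → well-formed

yes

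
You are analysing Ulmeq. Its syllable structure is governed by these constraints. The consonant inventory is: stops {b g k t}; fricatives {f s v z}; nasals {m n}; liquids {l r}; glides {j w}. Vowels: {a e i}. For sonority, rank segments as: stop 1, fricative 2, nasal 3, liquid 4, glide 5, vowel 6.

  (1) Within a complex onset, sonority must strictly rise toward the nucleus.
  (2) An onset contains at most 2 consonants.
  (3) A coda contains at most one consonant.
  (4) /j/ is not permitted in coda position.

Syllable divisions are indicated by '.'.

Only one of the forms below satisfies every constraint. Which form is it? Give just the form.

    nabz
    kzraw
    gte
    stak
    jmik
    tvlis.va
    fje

fje

nabz — violates constraint 3: syllable 1 coda /bz/ has 2 consonants (> 1) → ill-formed
kzraw — violates constraint 2: syllable 1 onset /kzr/ has 3 consonants (> 2) → ill-formed
gte — violates constraint 1: syllable 1 onset /gt/: /g/ (stop, 1) → /t/ (stop, 1) does not rise → ill-formed
stak — violates constraint 1: syllable 1 onset /st/: /s/ (fricative, 2) → /t/ (stop, 1) does not rise → ill-formed
jmik — violates constraint 1: syllable 1 onset /jm/: /j/ (glide, 5) → /m/ (nasal, 3) does not rise → ill-formed
tvlis.va — violates constraint 2: syllable 1 onset /tvl/ has 3 consonants (> 2) → ill-formed
fje — σ1 onset /fj/ (2→5 rises), coda /∅/ ok → well-formed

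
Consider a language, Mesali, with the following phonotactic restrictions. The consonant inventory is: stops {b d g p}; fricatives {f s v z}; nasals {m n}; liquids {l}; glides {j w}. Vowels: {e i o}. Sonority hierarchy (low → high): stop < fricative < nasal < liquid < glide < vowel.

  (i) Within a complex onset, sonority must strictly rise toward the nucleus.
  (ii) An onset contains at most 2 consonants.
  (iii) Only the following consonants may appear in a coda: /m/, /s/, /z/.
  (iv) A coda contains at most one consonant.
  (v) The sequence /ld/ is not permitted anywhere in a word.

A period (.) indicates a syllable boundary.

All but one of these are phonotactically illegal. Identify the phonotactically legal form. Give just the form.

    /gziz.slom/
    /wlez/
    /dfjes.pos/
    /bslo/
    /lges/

/gziz.slom/

/gziz.slom/ — σ1 onset /gz/ (1→2 rises), coda /z/ ok; σ2 onset /sl/ (2→4 rises), coda /m/ ok → phonotactically legal
/wlez/ — violates constraint (i): syllable 1 onset /wl/: /w/ (glide, 5) → /l/ (liquid, 4) does not rise → phonotactically illegal
/dfjes.pos/ — violates constraint (ii): syllable 1 onset /dfj/ has 3 consonants (> 2) → phonotactically illegal
/bslo/ — violates constraint (ii): syllable 1 onset /bsl/ has 3 consonants (> 2) → phonotactically illegal
/lges/ — violates constraint (i): syllable 1 onset /lg/: /l/ (liquid, 4) → /g/ (stop, 1) does not rise → phonotactically illegal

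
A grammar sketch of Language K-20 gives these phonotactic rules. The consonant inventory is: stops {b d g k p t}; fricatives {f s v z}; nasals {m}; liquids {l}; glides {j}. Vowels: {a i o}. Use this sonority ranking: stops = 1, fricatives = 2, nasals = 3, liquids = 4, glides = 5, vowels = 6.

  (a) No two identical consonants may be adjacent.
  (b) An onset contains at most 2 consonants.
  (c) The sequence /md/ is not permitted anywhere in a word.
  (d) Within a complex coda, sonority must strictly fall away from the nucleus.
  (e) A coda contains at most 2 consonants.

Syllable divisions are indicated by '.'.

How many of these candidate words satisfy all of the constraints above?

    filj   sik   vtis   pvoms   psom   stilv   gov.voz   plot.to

5

filj — violates constraint (d): syllable 1 coda /lj/: /l/ (liquid, 4) → /j/ (glide, 5) does not fall → illicit
sik — σ1 onset /s/, coda /k/ ok → licit
vtis — σ1 onset /vt/ (2C), coda /s/ ok → licit
pvoms — σ1 onset /pv/ (2C), coda /ms/ (3→2 falls) ok → licit
psom — σ1 onset /ps/ (2C), coda /m/ ok → licit
stilv — σ1 onset /st/ (2C), coda /lv/ (4→2 falls) ok → licit
gov.voz — violates constraint (a): adjacent identical consonants /vv/ → illicit
plot.to — violates constraint (a): adjacent identical consonants /tt/ → illicit
Licit: sik, vtis, pvoms, psom, stilv → 5.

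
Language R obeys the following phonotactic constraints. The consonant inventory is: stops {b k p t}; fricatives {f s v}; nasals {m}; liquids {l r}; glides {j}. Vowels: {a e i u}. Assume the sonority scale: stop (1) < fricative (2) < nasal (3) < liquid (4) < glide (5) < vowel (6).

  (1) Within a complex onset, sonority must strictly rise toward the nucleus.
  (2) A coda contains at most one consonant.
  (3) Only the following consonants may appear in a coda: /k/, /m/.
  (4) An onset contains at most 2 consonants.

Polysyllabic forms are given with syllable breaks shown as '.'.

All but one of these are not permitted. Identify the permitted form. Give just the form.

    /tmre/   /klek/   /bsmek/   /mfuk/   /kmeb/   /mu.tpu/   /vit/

/klek/

/tmre/ — violates constraint 4: syllable 1 onset /tmr/ has 3 consonants (> 2) → not permitted
/klek/ — σ1 onset /kl/ (1→4 rises), coda /k/ ok → permitted
/bsmek/ — violates constraint 4: syllable 1 onset /bsm/ has 3 consonants (> 2) → not permitted
/mfuk/ — violates constraint 1: syllable 1 onset /mf/: /m/ (nasal, 3) → /f/ (fricative, 2) does not rise → not permitted
/kmeb/ — violates constraint 3: syllable 1 coda contains /b/, which is not a licensed coda consonant → not permitted
/mu.tpu/ — violates constraint 1: syllable 2 onset /tp/: /t/ (stop, 1) → /p/ (stop, 1) does not rise → not permitted
/vit/ — violates constraint 3: syllable 1 coda contains /t/, which is not a licensed coda consonant → not permitted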